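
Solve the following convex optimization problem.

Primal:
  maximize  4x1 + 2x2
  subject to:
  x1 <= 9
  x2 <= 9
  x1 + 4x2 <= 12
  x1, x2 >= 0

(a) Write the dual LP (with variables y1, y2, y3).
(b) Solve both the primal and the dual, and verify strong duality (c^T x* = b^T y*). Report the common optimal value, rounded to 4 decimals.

The standard primal-dual pair for 'max c^T x s.t. A x <= b, x >= 0' is:
  Dual:  min b^T y  s.t.  A^T y >= c,  y >= 0.

So the dual LP is:
  minimize  9y1 + 9y2 + 12y3
  subject to:
    y1 + y3 >= 4
    y2 + 4y3 >= 2
    y1, y2, y3 >= 0

Solving the primal: x* = (9, 0.75).
  primal value c^T x* = 37.5.
Solving the dual: y* = (3.5, 0, 0.5).
  dual value b^T y* = 37.5.
Strong duality: c^T x* = b^T y*. Confirmed.

37.5


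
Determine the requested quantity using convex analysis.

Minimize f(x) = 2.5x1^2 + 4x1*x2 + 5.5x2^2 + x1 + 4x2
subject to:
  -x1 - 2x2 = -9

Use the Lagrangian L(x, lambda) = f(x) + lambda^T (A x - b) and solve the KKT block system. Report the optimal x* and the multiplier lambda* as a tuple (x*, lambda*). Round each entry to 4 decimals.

Form the Lagrangian:
  L(x, lambda) = (1/2) x^T Q x + c^T x + lambda^T (A x - b)
Stationarity (grad_x L = 0): Q x + c + A^T lambda = 0.
Primal feasibility: A x = b.

This gives the KKT block system:
  [ Q   A^T ] [ x     ]   [-c ]
  [ A    0  ] [ lambda ] = [ b ]

Solving the linear system:
  x*      = (2.0667, 3.4667)
  lambda* = (25.2)
  f(x*)   = 121.3667

x* = (2.0667, 3.4667), lambda* = (25.2)


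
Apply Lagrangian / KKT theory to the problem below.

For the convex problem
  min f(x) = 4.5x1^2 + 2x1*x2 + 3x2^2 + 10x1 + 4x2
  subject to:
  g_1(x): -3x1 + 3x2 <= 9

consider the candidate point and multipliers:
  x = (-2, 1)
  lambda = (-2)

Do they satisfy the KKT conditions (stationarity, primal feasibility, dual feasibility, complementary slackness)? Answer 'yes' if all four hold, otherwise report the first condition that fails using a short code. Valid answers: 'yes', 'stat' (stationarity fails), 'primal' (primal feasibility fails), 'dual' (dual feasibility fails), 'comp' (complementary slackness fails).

Gradient of f: grad f(x) = Q x + c = (-6, 6)
Constraint values g_i(x) = a_i^T x - b_i:
  g_1((-2, 1)) = 0
Stationarity residual: grad f(x) + sum_i lambda_i a_i = (0, 0)
  -> stationarity OK
Primal feasibility (all g_i <= 0): OK
Dual feasibility (all lambda_i >= 0): FAILS
Complementary slackness (lambda_i * g_i(x) = 0 for all i): OK

Verdict: the first failing condition is dual_feasibility -> dual.

dual


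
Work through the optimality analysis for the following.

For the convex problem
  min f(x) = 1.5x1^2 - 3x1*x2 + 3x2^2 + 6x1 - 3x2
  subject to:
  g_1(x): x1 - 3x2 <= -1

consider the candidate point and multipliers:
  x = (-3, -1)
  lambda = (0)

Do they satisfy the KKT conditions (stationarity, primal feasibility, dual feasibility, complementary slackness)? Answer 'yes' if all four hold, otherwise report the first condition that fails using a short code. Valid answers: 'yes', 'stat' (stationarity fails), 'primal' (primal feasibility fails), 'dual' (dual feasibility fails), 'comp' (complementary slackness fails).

Gradient of f: grad f(x) = Q x + c = (0, 0)
Constraint values g_i(x) = a_i^T x - b_i:
  g_1((-3, -1)) = 1
Stationarity residual: grad f(x) + sum_i lambda_i a_i = (0, 0)
  -> stationarity OK
Primal feasibility (all g_i <= 0): FAILS
Dual feasibility (all lambda_i >= 0): OK
Complementary slackness (lambda_i * g_i(x) = 0 for all i): OK

Verdict: the first failing condition is primal_feasibility -> primal.

primal


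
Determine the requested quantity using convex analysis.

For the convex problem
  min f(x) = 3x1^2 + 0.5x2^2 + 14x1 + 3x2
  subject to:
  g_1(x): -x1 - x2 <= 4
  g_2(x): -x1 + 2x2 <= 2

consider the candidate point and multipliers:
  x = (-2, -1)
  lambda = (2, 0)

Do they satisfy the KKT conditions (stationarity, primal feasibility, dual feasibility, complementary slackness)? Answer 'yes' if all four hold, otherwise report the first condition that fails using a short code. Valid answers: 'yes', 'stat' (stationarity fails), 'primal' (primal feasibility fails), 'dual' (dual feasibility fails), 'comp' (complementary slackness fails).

Gradient of f: grad f(x) = Q x + c = (2, 2)
Constraint values g_i(x) = a_i^T x - b_i:
  g_1((-2, -1)) = -1
  g_2((-2, -1)) = -2
Stationarity residual: grad f(x) + sum_i lambda_i a_i = (0, 0)
  -> stationarity OK
Primal feasibility (all g_i <= 0): OK
Dual feasibility (all lambda_i >= 0): OK
Complementary slackness (lambda_i * g_i(x) = 0 for all i): FAILS

Verdict: the first failing condition is complementary_slackness -> comp.

comp


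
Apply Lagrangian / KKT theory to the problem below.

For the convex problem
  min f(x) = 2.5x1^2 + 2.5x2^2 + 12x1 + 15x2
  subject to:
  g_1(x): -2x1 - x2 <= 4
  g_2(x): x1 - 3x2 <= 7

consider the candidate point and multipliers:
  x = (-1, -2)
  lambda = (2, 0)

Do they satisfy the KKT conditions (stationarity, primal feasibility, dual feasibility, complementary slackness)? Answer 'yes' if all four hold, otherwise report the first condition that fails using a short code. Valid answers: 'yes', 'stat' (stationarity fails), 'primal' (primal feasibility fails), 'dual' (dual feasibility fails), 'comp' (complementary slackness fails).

Gradient of f: grad f(x) = Q x + c = (7, 5)
Constraint values g_i(x) = a_i^T x - b_i:
  g_1((-1, -2)) = 0
  g_2((-1, -2)) = -2
Stationarity residual: grad f(x) + sum_i lambda_i a_i = (3, 3)
  -> stationarity FAILS
Primal feasibility (all g_i <= 0): OK
Dual feasibility (all lambda_i >= 0): OK
Complementary slackness (lambda_i * g_i(x) = 0 for all i): OK

Verdict: the first failing condition is stationarity -> stat.

stat


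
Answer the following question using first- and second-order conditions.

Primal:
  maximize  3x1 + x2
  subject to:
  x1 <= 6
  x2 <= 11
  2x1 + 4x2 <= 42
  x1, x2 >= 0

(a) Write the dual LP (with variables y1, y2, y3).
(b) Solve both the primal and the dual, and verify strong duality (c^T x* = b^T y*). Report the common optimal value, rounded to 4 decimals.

The standard primal-dual pair for 'max c^T x s.t. A x <= b, x >= 0' is:
  Dual:  min b^T y  s.t.  A^T y >= c,  y >= 0.

So the dual LP is:
  minimize  6y1 + 11y2 + 42y3
  subject to:
    y1 + 2y3 >= 3
    y2 + 4y3 >= 1
    y1, y2, y3 >= 0

Solving the primal: x* = (6, 7.5).
  primal value c^T x* = 25.5.
Solving the dual: y* = (2.5, 0, 0.25).
  dual value b^T y* = 25.5.
Strong duality: c^T x* = b^T y*. Confirmed.

25.5


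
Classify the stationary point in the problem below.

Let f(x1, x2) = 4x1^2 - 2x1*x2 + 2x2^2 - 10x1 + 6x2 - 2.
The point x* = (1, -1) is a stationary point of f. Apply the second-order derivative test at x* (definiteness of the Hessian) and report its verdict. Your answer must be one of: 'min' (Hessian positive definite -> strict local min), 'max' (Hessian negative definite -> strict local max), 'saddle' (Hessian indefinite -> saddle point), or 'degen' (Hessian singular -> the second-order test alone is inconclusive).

Compute the Hessian H = grad^2 f:
  H = [[8, -2], [-2, 4]]
Verify stationarity: grad f(x*) = H x* + g = (0, 0).
Eigenvalues of H: 3.1716, 8.8284.
Both eigenvalues > 0, so H is positive definite -> x* is a strict local min.

min


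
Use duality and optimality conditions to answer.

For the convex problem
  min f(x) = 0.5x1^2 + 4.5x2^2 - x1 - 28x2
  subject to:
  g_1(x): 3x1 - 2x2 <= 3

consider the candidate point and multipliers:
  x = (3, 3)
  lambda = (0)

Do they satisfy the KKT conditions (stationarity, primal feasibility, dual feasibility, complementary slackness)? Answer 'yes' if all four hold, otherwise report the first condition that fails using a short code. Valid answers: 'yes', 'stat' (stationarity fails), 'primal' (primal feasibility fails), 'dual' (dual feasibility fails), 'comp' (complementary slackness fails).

Gradient of f: grad f(x) = Q x + c = (2, -1)
Constraint values g_i(x) = a_i^T x - b_i:
  g_1((3, 3)) = 0
Stationarity residual: grad f(x) + sum_i lambda_i a_i = (2, -1)
  -> stationarity FAILS
Primal feasibility (all g_i <= 0): OK
Dual feasibility (all lambda_i >= 0): OK
Complementary slackness (lambda_i * g_i(x) = 0 for all i): OK

Verdict: the first failing condition is stationarity -> stat.

stat


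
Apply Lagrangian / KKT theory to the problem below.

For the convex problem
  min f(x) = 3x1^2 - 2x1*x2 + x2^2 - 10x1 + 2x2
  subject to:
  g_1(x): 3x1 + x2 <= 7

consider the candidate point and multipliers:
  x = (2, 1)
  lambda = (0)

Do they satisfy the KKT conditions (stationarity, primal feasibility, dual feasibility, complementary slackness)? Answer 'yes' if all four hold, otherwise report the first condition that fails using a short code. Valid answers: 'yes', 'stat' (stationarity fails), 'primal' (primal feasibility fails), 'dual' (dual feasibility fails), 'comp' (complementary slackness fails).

Gradient of f: grad f(x) = Q x + c = (0, 0)
Constraint values g_i(x) = a_i^T x - b_i:
  g_1((2, 1)) = 0
Stationarity residual: grad f(x) + sum_i lambda_i a_i = (0, 0)
  -> stationarity OK
Primal feasibility (all g_i <= 0): OK
Dual feasibility (all lambda_i >= 0): OK
Complementary slackness (lambda_i * g_i(x) = 0 for all i): OK

Verdict: yes, KKT holds.

yes


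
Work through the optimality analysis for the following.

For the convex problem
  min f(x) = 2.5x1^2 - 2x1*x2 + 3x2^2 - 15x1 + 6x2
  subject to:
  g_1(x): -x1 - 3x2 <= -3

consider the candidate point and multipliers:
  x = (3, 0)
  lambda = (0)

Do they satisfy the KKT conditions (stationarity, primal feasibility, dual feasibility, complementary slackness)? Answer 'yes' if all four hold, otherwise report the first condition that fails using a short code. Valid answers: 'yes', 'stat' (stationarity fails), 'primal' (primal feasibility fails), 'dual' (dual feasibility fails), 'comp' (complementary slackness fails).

Gradient of f: grad f(x) = Q x + c = (0, 0)
Constraint values g_i(x) = a_i^T x - b_i:
  g_1((3, 0)) = 0
Stationarity residual: grad f(x) + sum_i lambda_i a_i = (0, 0)
  -> stationarity OK
Primal feasibility (all g_i <= 0): OK
Dual feasibility (all lambda_i >= 0): OK
Complementary slackness (lambda_i * g_i(x) = 0 for all i): OK

Verdict: yes, KKT holds.

yes


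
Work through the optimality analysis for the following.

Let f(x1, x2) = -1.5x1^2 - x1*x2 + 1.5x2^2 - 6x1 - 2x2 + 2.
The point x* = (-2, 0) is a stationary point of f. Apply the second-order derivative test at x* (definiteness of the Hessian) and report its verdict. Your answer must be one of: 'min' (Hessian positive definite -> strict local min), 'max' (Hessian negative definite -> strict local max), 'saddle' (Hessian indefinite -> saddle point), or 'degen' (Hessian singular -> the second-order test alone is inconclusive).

Compute the Hessian H = grad^2 f:
  H = [[-3, -1], [-1, 3]]
Verify stationarity: grad f(x*) = H x* + g = (0, 0).
Eigenvalues of H: -3.1623, 3.1623.
Eigenvalues have mixed signs, so H is indefinite -> x* is a saddle point.

saddle


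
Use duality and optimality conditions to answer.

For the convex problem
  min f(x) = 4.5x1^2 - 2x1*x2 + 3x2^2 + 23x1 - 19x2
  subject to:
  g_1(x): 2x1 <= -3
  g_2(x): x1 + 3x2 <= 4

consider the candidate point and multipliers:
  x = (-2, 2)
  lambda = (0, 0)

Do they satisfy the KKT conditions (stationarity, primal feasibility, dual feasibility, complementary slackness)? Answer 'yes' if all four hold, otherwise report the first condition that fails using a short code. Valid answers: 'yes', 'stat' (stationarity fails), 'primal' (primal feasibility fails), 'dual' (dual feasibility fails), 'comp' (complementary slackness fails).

Gradient of f: grad f(x) = Q x + c = (1, -3)
Constraint values g_i(x) = a_i^T x - b_i:
  g_1((-2, 2)) = -1
  g_2((-2, 2)) = 0
Stationarity residual: grad f(x) + sum_i lambda_i a_i = (1, -3)
  -> stationarity FAILS
Primal feasibility (all g_i <= 0): OK
Dual feasibility (all lambda_i >= 0): OK
Complementary slackness (lambda_i * g_i(x) = 0 for all i): OK

Verdict: the first failing condition is stationarity -> stat.

stat


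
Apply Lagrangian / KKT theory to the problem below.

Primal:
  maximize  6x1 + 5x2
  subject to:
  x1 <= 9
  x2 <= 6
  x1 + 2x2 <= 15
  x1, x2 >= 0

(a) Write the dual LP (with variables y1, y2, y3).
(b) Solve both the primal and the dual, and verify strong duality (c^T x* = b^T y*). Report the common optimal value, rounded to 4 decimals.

The standard primal-dual pair for 'max c^T x s.t. A x <= b, x >= 0' is:
  Dual:  min b^T y  s.t.  A^T y >= c,  y >= 0.

So the dual LP is:
  minimize  9y1 + 6y2 + 15y3
  subject to:
    y1 + y3 >= 6
    y2 + 2y3 >= 5
    y1, y2, y3 >= 0

Solving the primal: x* = (9, 3).
  primal value c^T x* = 69.
Solving the dual: y* = (3.5, 0, 2.5).
  dual value b^T y* = 69.
Strong duality: c^T x* = b^T y*. Confirmed.

69


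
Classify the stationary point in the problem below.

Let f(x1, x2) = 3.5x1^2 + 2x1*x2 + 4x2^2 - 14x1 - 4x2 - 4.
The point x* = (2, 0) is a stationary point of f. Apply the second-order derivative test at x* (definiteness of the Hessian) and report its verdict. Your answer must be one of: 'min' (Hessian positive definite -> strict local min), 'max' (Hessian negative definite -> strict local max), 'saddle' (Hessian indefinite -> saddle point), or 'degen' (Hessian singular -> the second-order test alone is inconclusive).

Compute the Hessian H = grad^2 f:
  H = [[7, 2], [2, 8]]
Verify stationarity: grad f(x*) = H x* + g = (0, 0).
Eigenvalues of H: 5.4384, 9.5616.
Both eigenvalues > 0, so H is positive definite -> x* is a strict local min.

min


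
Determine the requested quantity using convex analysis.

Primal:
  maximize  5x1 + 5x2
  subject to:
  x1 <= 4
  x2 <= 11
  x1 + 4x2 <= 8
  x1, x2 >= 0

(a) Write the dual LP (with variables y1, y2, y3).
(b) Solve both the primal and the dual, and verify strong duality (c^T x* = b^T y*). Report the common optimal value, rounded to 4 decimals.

The standard primal-dual pair for 'max c^T x s.t. A x <= b, x >= 0' is:
  Dual:  min b^T y  s.t.  A^T y >= c,  y >= 0.

So the dual LP is:
  minimize  4y1 + 11y2 + 8y3
  subject to:
    y1 + y3 >= 5
    y2 + 4y3 >= 5
    y1, y2, y3 >= 0

Solving the primal: x* = (4, 1).
  primal value c^T x* = 25.
Solving the dual: y* = (3.75, 0, 1.25).
  dual value b^T y* = 25.
Strong duality: c^T x* = b^T y*. Confirmed.

25


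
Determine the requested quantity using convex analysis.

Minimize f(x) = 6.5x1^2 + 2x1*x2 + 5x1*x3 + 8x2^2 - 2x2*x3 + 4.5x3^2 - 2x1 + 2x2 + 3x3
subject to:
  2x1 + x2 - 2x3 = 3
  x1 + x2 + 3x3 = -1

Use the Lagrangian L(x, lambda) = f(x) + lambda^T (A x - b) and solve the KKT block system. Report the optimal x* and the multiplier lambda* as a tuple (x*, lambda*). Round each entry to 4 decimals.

Form the Lagrangian:
  L(x, lambda) = (1/2) x^T Q x + c^T x + lambda^T (A x - b)
Stationarity (grad_x L = 0): Q x + c + A^T lambda = 0.
Primal feasibility: A x = b.

This gives the KKT block system:
  [ Q   A^T ] [ x     ]   [-c ]
  [ A    0  ] [ lambda ] = [ b ]

Solving the linear system:
  x*      = (0.9023, -0.0438, -0.6195)
  lambda* = (-2.2016, -2.1422)
  f(x*)   = 0.3559

x* = (0.9023, -0.0438, -0.6195), lambda* = (-2.2016, -2.1422)


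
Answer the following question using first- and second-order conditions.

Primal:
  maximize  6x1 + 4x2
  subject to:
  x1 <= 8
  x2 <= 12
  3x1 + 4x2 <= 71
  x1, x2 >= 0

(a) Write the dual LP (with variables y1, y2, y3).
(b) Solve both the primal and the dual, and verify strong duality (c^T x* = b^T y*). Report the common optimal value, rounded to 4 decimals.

The standard primal-dual pair for 'max c^T x s.t. A x <= b, x >= 0' is:
  Dual:  min b^T y  s.t.  A^T y >= c,  y >= 0.

So the dual LP is:
  minimize  8y1 + 12y2 + 71y3
  subject to:
    y1 + 3y3 >= 6
    y2 + 4y3 >= 4
    y1, y2, y3 >= 0

Solving the primal: x* = (8, 11.75).
  primal value c^T x* = 95.
Solving the dual: y* = (3, 0, 1).
  dual value b^T y* = 95.
Strong duality: c^T x* = b^T y*. Confirmed.

95


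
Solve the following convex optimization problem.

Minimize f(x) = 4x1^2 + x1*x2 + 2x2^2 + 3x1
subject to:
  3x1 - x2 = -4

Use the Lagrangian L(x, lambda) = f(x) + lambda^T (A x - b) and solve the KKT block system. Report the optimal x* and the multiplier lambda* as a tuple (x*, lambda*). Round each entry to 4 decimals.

Form the Lagrangian:
  L(x, lambda) = (1/2) x^T Q x + c^T x + lambda^T (A x - b)
Stationarity (grad_x L = 0): Q x + c + A^T lambda = 0.
Primal feasibility: A x = b.

This gives the KKT block system:
  [ Q   A^T ] [ x     ]   [-c ]
  [ A    0  ] [ lambda ] = [ b ]

Solving the linear system:
  x*      = (-1.1, 0.7)
  lambda* = (1.7)
  f(x*)   = 1.75

x* = (-1.1, 0.7), lambda* = (1.7)


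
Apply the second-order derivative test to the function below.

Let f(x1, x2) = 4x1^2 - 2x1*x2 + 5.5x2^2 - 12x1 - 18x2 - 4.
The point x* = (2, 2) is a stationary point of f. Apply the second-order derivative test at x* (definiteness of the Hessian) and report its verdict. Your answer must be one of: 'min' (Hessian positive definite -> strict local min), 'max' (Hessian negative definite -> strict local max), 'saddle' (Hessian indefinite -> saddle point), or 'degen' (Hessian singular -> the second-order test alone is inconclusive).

Compute the Hessian H = grad^2 f:
  H = [[8, -2], [-2, 11]]
Verify stationarity: grad f(x*) = H x* + g = (0, 0).
Eigenvalues of H: 7, 12.
Both eigenvalues > 0, so H is positive definite -> x* is a strict local min.

min


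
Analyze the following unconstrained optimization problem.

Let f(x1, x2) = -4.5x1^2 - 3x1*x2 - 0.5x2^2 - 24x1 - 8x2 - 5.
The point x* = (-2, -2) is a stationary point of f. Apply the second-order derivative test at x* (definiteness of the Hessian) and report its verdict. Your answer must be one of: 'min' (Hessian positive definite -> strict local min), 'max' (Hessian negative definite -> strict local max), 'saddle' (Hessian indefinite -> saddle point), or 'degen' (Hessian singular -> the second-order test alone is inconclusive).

Compute the Hessian H = grad^2 f:
  H = [[-9, -3], [-3, -1]]
Verify stationarity: grad f(x*) = H x* + g = (0, 0).
Eigenvalues of H: -10, 0.
H has a zero eigenvalue (singular; negative semidefinite but not definite), so H is neither positive definite, negative definite, nor indefinite. The second-order test alone is inconclusive -> degen.
(Indeed, f is constant along the null direction of H through x*, so x* is not a strict local extremum.)

degen


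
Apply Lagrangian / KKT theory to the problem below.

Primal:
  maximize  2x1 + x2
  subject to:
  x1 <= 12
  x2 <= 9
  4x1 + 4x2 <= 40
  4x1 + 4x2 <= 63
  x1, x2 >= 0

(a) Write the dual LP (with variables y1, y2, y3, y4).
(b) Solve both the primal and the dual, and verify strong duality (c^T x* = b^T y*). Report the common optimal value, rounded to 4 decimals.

The standard primal-dual pair for 'max c^T x s.t. A x <= b, x >= 0' is:
  Dual:  min b^T y  s.t.  A^T y >= c,  y >= 0.

So the dual LP is:
  minimize  12y1 + 9y2 + 40y3 + 63y4
  subject to:
    y1 + 4y3 + 4y4 >= 2
    y2 + 4y3 + 4y4 >= 1
    y1, y2, y3, y4 >= 0

Solving the primal: x* = (10, 0).
  primal value c^T x* = 20.
Solving the dual: y* = (0, 0, 0.5, 0).
  dual value b^T y* = 20.
Strong duality: c^T x* = b^T y*. Confirmed.

20


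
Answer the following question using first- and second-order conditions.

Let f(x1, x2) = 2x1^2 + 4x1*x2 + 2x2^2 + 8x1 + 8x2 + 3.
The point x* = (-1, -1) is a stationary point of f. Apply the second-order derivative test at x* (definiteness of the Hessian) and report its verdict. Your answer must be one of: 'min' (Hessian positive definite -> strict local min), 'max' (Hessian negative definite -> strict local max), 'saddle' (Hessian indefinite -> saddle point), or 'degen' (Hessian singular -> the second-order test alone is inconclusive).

Compute the Hessian H = grad^2 f:
  H = [[4, 4], [4, 4]]
Verify stationarity: grad f(x*) = H x* + g = (0, 0).
Eigenvalues of H: 0, 8.
H has a zero eigenvalue (singular; positive semidefinite but not definite), so H is neither positive definite, negative definite, nor indefinite. The second-order test alone is inconclusive -> degen.
(Indeed, f is constant along the null direction of H through x*, so x* is not a strict local extremum.)

degen


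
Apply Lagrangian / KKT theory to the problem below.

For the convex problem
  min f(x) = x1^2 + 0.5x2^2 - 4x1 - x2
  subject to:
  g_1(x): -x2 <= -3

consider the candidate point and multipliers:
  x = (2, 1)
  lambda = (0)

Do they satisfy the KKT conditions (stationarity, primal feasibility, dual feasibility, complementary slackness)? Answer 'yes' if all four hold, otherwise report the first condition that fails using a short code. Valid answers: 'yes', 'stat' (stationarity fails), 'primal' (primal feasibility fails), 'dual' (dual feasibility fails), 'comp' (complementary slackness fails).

Gradient of f: grad f(x) = Q x + c = (0, 0)
Constraint values g_i(x) = a_i^T x - b_i:
  g_1((2, 1)) = 2
Stationarity residual: grad f(x) + sum_i lambda_i a_i = (0, 0)
  -> stationarity OK
Primal feasibility (all g_i <= 0): FAILS
Dual feasibility (all lambda_i >= 0): OK
Complementary slackness (lambda_i * g_i(x) = 0 for all i): OK

Verdict: the first failing condition is primal_feasibility -> primal.

primal


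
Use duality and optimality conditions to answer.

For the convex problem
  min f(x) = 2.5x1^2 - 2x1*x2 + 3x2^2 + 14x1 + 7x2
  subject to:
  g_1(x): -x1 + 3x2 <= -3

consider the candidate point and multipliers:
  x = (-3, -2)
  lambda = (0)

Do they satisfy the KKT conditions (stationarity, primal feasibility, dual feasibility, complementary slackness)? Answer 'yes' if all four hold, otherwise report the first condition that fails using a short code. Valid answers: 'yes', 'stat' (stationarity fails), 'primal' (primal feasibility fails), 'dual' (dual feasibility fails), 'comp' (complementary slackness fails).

Gradient of f: grad f(x) = Q x + c = (3, 1)
Constraint values g_i(x) = a_i^T x - b_i:
  g_1((-3, -2)) = 0
Stationarity residual: grad f(x) + sum_i lambda_i a_i = (3, 1)
  -> stationarity FAILS
Primal feasibility (all g_i <= 0): OK
Dual feasibility (all lambda_i >= 0): OK
Complementary slackness (lambda_i * g_i(x) = 0 for all i): OK

Verdict: the first failing condition is stationarity -> stat.

stat


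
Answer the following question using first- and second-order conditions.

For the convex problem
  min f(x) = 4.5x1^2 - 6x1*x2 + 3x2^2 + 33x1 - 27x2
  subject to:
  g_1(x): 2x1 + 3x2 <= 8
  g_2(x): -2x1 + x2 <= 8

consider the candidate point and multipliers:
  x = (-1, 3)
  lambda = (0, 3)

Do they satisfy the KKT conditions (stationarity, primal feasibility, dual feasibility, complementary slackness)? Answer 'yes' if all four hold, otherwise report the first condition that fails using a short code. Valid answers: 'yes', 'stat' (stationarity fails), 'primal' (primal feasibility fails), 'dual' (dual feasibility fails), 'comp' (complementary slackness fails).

Gradient of f: grad f(x) = Q x + c = (6, -3)
Constraint values g_i(x) = a_i^T x - b_i:
  g_1((-1, 3)) = -1
  g_2((-1, 3)) = -3
Stationarity residual: grad f(x) + sum_i lambda_i a_i = (0, 0)
  -> stationarity OK
Primal feasibility (all g_i <= 0): OK
Dual feasibility (all lambda_i >= 0): OK
Complementary slackness (lambda_i * g_i(x) = 0 for all i): FAILS

Verdict: the first failing condition is complementary_slackness -> comp.

comp


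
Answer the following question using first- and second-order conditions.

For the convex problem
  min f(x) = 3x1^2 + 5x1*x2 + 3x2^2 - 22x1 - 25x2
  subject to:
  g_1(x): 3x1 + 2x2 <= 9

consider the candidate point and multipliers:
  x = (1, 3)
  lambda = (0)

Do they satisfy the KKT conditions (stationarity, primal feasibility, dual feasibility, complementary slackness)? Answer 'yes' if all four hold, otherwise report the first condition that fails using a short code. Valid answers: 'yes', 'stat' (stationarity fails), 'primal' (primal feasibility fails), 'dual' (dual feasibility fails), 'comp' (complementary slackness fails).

Gradient of f: grad f(x) = Q x + c = (-1, -2)
Constraint values g_i(x) = a_i^T x - b_i:
  g_1((1, 3)) = 0
Stationarity residual: grad f(x) + sum_i lambda_i a_i = (-1, -2)
  -> stationarity FAILS
Primal feasibility (all g_i <= 0): OK
Dual feasibility (all lambda_i >= 0): OK
Complementary slackness (lambda_i * g_i(x) = 0 for all i): OK

Verdict: the first failing condition is stationarity -> stat.

stat


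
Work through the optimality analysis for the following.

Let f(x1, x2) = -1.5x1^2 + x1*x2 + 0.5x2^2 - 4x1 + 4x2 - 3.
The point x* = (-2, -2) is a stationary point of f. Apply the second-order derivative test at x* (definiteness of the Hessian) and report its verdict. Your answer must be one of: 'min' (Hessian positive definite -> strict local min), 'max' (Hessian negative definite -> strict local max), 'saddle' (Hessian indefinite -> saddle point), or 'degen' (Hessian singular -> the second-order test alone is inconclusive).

Compute the Hessian H = grad^2 f:
  H = [[-3, 1], [1, 1]]
Verify stationarity: grad f(x*) = H x* + g = (0, 0).
Eigenvalues of H: -3.2361, 1.2361.
Eigenvalues have mixed signs, so H is indefinite -> x* is a saddle point.

saddle


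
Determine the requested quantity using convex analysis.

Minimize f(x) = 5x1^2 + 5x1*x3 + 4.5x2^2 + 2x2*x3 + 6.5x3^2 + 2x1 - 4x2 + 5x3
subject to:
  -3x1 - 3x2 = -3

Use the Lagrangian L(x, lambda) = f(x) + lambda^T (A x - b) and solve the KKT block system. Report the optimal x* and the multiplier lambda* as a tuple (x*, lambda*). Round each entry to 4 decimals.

Form the Lagrangian:
  L(x, lambda) = (1/2) x^T Q x + c^T x + lambda^T (A x - b)
Stationarity (grad_x L = 0): Q x + c + A^T lambda = 0.
Primal feasibility: A x = b.

This gives the KKT block system:
  [ Q   A^T ] [ x     ]   [-c ]
  [ A    0  ] [ lambda ] = [ b ]

Solving the linear system:
  x*      = (0.2521, 0.7479, -0.5966)
  lambda* = (0.5126)
  f(x*)   = -1.9664

x* = (0.2521, 0.7479, -0.5966), lambda* = (0.5126)


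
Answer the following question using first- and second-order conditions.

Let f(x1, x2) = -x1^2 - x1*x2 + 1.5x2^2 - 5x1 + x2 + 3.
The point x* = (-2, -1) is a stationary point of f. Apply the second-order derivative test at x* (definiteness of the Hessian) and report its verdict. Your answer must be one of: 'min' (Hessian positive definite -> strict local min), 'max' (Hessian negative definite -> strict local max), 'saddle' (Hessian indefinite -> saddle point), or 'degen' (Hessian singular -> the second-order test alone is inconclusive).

Compute the Hessian H = grad^2 f:
  H = [[-2, -1], [-1, 3]]
Verify stationarity: grad f(x*) = H x* + g = (0, 0).
Eigenvalues of H: -2.1926, 3.1926.
Eigenvalues have mixed signs, so H is indefinite -> x* is a saddle point.

saddle


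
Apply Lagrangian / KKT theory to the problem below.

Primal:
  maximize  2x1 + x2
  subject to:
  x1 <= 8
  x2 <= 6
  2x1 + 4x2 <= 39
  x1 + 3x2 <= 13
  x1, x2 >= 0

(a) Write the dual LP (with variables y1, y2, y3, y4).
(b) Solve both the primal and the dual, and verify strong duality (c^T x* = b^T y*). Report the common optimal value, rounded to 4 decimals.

The standard primal-dual pair for 'max c^T x s.t. A x <= b, x >= 0' is:
  Dual:  min b^T y  s.t.  A^T y >= c,  y >= 0.

So the dual LP is:
  minimize  8y1 + 6y2 + 39y3 + 13y4
  subject to:
    y1 + 2y3 + y4 >= 2
    y2 + 4y3 + 3y4 >= 1
    y1, y2, y3, y4 >= 0

Solving the primal: x* = (8, 1.6667).
  primal value c^T x* = 17.6667.
Solving the dual: y* = (1.6667, 0, 0, 0.3333).
  dual value b^T y* = 17.6667.
Strong duality: c^T x* = b^T y*. Confirmed.

17.6667


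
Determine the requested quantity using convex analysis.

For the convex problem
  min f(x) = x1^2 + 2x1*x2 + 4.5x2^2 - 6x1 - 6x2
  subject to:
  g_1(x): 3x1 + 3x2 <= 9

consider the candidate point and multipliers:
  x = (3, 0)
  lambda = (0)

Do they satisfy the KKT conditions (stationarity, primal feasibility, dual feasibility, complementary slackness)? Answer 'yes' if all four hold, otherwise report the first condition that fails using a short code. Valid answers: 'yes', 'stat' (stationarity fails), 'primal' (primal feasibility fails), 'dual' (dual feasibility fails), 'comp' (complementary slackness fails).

Gradient of f: grad f(x) = Q x + c = (0, 0)
Constraint values g_i(x) = a_i^T x - b_i:
  g_1((3, 0)) = 0
Stationarity residual: grad f(x) + sum_i lambda_i a_i = (0, 0)
  -> stationarity OK
Primal feasibility (all g_i <= 0): OK
Dual feasibility (all lambda_i >= 0): OK
Complementary slackness (lambda_i * g_i(x) = 0 for all i): OK

Verdict: yes, KKT holds.

yes


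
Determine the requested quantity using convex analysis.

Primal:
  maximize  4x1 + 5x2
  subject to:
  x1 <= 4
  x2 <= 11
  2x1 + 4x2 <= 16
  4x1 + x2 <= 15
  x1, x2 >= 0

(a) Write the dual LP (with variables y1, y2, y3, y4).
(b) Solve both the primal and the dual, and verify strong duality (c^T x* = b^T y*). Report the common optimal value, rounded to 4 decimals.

The standard primal-dual pair for 'max c^T x s.t. A x <= b, x >= 0' is:
  Dual:  min b^T y  s.t.  A^T y >= c,  y >= 0.

So the dual LP is:
  minimize  4y1 + 11y2 + 16y3 + 15y4
  subject to:
    y1 + 2y3 + 4y4 >= 4
    y2 + 4y3 + y4 >= 5
    y1, y2, y3, y4 >= 0

Solving the primal: x* = (3.1429, 2.4286).
  primal value c^T x* = 24.7143.
Solving the dual: y* = (0, 0, 1.1429, 0.4286).
  dual value b^T y* = 24.7143.
Strong duality: c^T x* = b^T y*. Confirmed.

24.7143


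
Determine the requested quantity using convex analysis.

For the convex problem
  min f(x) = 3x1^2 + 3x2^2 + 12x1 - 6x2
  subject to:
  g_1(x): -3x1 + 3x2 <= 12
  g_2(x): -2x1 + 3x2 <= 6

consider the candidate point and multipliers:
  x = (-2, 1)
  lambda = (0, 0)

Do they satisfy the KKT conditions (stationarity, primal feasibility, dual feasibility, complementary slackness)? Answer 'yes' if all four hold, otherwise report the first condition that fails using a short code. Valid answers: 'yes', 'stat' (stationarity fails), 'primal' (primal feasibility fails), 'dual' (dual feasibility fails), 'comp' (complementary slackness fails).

Gradient of f: grad f(x) = Q x + c = (0, 0)
Constraint values g_i(x) = a_i^T x - b_i:
  g_1((-2, 1)) = -3
  g_2((-2, 1)) = 1
Stationarity residual: grad f(x) + sum_i lambda_i a_i = (0, 0)
  -> stationarity OK
Primal feasibility (all g_i <= 0): FAILS
Dual feasibility (all lambda_i >= 0): OK
Complementary slackness (lambda_i * g_i(x) = 0 for all i): OK

Verdict: the first failing condition is primal_feasibility -> primal.

primal


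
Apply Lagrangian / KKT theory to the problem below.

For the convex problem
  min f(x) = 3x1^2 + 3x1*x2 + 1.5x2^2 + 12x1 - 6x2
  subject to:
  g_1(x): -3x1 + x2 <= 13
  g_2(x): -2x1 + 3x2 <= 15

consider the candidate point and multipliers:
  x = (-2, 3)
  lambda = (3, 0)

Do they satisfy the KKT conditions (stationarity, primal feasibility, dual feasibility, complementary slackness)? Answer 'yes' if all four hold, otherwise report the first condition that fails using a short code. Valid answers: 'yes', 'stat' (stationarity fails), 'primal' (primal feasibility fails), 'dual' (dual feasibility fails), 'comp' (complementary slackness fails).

Gradient of f: grad f(x) = Q x + c = (9, -3)
Constraint values g_i(x) = a_i^T x - b_i:
  g_1((-2, 3)) = -4
  g_2((-2, 3)) = -2
Stationarity residual: grad f(x) + sum_i lambda_i a_i = (0, 0)
  -> stationarity OK
Primal feasibility (all g_i <= 0): OK
Dual feasibility (all lambda_i >= 0): OK
Complementary slackness (lambda_i * g_i(x) = 0 for all i): FAILS

Verdict: the first failing condition is complementary_slackness -> comp.

comp


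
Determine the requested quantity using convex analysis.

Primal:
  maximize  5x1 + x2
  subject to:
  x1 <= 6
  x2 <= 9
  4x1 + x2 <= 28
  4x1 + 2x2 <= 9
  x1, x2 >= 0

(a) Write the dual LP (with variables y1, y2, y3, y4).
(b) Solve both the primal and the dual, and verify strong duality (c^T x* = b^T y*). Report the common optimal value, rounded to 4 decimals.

The standard primal-dual pair for 'max c^T x s.t. A x <= b, x >= 0' is:
  Dual:  min b^T y  s.t.  A^T y >= c,  y >= 0.

So the dual LP is:
  minimize  6y1 + 9y2 + 28y3 + 9y4
  subject to:
    y1 + 4y3 + 4y4 >= 5
    y2 + y3 + 2y4 >= 1
    y1, y2, y3, y4 >= 0

Solving the primal: x* = (2.25, 0).
  primal value c^T x* = 11.25.
Solving the dual: y* = (0, 0, 0, 1.25).
  dual value b^T y* = 11.25.
Strong duality: c^T x* = b^T y*. Confirmed.

11.25


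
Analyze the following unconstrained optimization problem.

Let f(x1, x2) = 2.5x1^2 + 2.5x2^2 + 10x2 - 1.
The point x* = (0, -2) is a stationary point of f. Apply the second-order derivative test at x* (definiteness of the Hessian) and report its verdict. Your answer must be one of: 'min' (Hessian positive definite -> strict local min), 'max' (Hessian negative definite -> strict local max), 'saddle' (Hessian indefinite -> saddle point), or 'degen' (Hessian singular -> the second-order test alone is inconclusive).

Compute the Hessian H = grad^2 f:
  H = [[5, 0], [0, 5]]
Verify stationarity: grad f(x*) = H x* + g = (0, 0).
Eigenvalues of H: 5, 5.
Both eigenvalues > 0, so H is positive definite -> x* is a strict local min.

min


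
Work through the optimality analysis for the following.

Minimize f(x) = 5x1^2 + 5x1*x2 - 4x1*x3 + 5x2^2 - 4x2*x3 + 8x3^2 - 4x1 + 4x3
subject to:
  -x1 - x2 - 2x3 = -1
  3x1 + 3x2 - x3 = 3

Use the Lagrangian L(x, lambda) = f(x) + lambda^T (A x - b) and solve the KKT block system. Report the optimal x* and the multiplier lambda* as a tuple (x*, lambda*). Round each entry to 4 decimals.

Form the Lagrangian:
  L(x, lambda) = (1/2) x^T Q x + c^T x + lambda^T (A x - b)
Stationarity (grad_x L = 0): Q x + c + A^T lambda = 0.
Primal feasibility: A x = b.

This gives the KKT block system:
  [ Q   A^T ] [ x     ]   [-c ]
  [ A    0  ] [ lambda ] = [ b ]

Solving the linear system:
  x*      = (0.9, 0.1, 0)
  lambda* = (0.7857, -1.5714)
  f(x*)   = 0.95

x* = (0.9, 0.1, 0), lambda* = (0.7857, -1.5714)


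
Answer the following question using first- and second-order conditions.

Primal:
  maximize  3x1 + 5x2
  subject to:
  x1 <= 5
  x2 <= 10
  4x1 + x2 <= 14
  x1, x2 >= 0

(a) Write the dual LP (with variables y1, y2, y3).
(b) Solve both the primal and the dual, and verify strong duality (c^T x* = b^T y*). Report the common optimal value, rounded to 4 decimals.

The standard primal-dual pair for 'max c^T x s.t. A x <= b, x >= 0' is:
  Dual:  min b^T y  s.t.  A^T y >= c,  y >= 0.

So the dual LP is:
  minimize  5y1 + 10y2 + 14y3
  subject to:
    y1 + 4y3 >= 3
    y2 + y3 >= 5
    y1, y2, y3 >= 0

Solving the primal: x* = (1, 10).
  primal value c^T x* = 53.
Solving the dual: y* = (0, 4.25, 0.75).
  dual value b^T y* = 53.
Strong duality: c^T x* = b^T y*. Confirmed.

53


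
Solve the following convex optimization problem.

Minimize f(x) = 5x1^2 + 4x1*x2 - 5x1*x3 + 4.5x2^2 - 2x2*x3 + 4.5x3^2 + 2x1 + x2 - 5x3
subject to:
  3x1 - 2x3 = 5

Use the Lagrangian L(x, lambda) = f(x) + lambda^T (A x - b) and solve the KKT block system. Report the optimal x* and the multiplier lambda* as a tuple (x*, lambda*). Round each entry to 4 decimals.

Form the Lagrangian:
  L(x, lambda) = (1/2) x^T Q x + c^T x + lambda^T (A x - b)
Stationarity (grad_x L = 0): Q x + c + A^T lambda = 0.
Primal feasibility: A x = b.

This gives the KKT block system:
  [ Q   A^T ] [ x     ]   [-c ]
  [ A    0  ] [ lambda ] = [ b ]

Solving the linear system:
  x*      = (1.811, -0.8679, 0.2165)
  lambda* = (-5.1853)
  f(x*)   = 13.7991

x* = (1.811, -0.8679, 0.2165), lambda* = (-5.1853)


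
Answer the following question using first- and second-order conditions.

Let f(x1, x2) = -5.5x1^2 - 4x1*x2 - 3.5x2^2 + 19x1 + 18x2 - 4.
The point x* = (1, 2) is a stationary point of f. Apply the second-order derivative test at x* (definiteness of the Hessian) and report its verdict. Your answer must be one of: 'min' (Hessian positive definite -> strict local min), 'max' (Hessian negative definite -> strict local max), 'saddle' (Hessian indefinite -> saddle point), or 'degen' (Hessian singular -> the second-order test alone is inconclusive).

Compute the Hessian H = grad^2 f:
  H = [[-11, -4], [-4, -7]]
Verify stationarity: grad f(x*) = H x* + g = (0, 0).
Eigenvalues of H: -13.4721, -4.5279.
Both eigenvalues < 0, so H is negative definite -> x* is a strict local max.

max


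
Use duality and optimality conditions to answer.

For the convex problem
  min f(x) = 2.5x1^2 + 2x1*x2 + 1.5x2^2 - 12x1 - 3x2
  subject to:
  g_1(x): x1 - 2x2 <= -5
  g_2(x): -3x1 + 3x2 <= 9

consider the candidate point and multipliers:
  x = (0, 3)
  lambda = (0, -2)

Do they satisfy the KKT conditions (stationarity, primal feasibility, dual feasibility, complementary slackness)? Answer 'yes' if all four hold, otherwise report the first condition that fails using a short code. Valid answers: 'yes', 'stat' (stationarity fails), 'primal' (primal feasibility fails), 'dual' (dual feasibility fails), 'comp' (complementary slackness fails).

Gradient of f: grad f(x) = Q x + c = (-6, 6)
Constraint values g_i(x) = a_i^T x - b_i:
  g_1((0, 3)) = -1
  g_2((0, 3)) = 0
Stationarity residual: grad f(x) + sum_i lambda_i a_i = (0, 0)
  -> stationarity OK
Primal feasibility (all g_i <= 0): OK
Dual feasibility (all lambda_i >= 0): FAILS
Complementary slackness (lambda_i * g_i(x) = 0 for all i): OK

Verdict: the first failing condition is dual_feasibility -> dual.

dual


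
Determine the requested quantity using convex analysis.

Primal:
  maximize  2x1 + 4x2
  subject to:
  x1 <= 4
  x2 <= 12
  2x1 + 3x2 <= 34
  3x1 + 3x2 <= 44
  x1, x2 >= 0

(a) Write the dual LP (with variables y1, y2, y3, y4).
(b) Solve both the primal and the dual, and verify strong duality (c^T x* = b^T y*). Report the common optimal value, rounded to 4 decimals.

The standard primal-dual pair for 'max c^T x s.t. A x <= b, x >= 0' is:
  Dual:  min b^T y  s.t.  A^T y >= c,  y >= 0.

So the dual LP is:
  minimize  4y1 + 12y2 + 34y3 + 44y4
  subject to:
    y1 + 2y3 + 3y4 >= 2
    y2 + 3y3 + 3y4 >= 4
    y1, y2, y3, y4 >= 0

Solving the primal: x* = (0, 11.3333).
  primal value c^T x* = 45.3333.
Solving the dual: y* = (0, 0, 1.3333, 0).
  dual value b^T y* = 45.3333.
Strong duality: c^T x* = b^T y*. Confirmed.

45.3333


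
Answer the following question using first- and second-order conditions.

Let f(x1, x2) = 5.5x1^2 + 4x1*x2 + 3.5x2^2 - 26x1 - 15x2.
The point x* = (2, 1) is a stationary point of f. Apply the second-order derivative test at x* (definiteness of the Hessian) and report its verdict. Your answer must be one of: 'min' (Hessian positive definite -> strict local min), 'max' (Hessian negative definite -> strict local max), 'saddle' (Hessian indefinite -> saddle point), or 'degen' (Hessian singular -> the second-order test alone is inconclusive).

Compute the Hessian H = grad^2 f:
  H = [[11, 4], [4, 7]]
Verify stationarity: grad f(x*) = H x* + g = (0, 0).
Eigenvalues of H: 4.5279, 13.4721.
Both eigenvalues > 0, so H is positive definite -> x* is a strict local min.

min


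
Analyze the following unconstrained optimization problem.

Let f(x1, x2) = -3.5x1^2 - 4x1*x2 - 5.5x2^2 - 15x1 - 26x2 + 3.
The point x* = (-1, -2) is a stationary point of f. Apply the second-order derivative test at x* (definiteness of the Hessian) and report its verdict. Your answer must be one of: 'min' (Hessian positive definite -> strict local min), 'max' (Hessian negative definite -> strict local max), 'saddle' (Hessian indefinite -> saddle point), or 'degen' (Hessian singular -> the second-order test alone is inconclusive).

Compute the Hessian H = grad^2 f:
  H = [[-7, -4], [-4, -11]]
Verify stationarity: grad f(x*) = H x* + g = (0, 0).
Eigenvalues of H: -13.4721, -4.5279.
Both eigenvalues < 0, so H is negative definite -> x* is a strict local max.

max


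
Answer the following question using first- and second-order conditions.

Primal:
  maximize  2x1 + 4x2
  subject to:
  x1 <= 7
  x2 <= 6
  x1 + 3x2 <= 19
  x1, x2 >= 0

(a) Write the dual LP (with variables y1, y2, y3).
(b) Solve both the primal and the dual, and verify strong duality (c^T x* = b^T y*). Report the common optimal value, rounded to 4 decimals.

The standard primal-dual pair for 'max c^T x s.t. A x <= b, x >= 0' is:
  Dual:  min b^T y  s.t.  A^T y >= c,  y >= 0.

So the dual LP is:
  minimize  7y1 + 6y2 + 19y3
  subject to:
    y1 + y3 >= 2
    y2 + 3y3 >= 4
    y1, y2, y3 >= 0

Solving the primal: x* = (7, 4).
  primal value c^T x* = 30.
Solving the dual: y* = (0.6667, 0, 1.3333).
  dual value b^T y* = 30.
Strong duality: c^T x* = b^T y*. Confirmed.

30
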